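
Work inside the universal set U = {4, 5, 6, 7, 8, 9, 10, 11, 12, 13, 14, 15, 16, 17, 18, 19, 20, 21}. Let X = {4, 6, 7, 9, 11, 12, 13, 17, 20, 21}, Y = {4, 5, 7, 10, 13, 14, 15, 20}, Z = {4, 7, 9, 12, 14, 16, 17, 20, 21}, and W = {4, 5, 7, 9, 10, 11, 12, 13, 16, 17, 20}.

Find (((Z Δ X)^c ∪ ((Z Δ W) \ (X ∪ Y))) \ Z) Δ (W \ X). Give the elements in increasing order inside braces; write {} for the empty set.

Z Δ X = {6, 11, 13, 14, 16}
(Z Δ X)^c = {4, 5, 7, 8, 9, 10, 12, 15, 17, 18, 19, 20, 21}
Z Δ W = {5, 10, 11, 13, 14, 21}
X ∪ Y = {4, 5, 6, 7, 9, 10, 11, 12, 13, 14, 15, 17, 20, 21}
(Z Δ W) \ (X ∪ Y) = {}
(Z Δ X)^c ∪ ((Z Δ W) \ (X ∪ Y)) = {4, 5, 7, 8, 9, 10, 12, 15, 17, 18, 19, 20, 21}
((Z Δ X)^c ∪ ((Z Δ W) \ (X ∪ Y))) \ Z = {5, 8, 10, 15, 18, 19}
W \ X = {5, 10, 16}
(((Z Δ X)^c ∪ ((Z Δ W) \ (X ∪ Y))) \ Z) Δ (W \ X) = {8, 15, 16, 18, 19}

{8, 15, 16, 18, 19}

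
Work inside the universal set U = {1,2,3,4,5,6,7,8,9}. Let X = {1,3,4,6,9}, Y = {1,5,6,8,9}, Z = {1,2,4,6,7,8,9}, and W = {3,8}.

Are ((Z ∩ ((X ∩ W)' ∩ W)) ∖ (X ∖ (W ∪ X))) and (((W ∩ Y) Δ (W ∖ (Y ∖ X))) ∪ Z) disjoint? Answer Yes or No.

X ∩ W = {3}
(X ∩ W)' = {1,2,4,5,6,7,8,9}
(X ∩ W)' ∩ W = {8}
Z ∩ ((X ∩ W)' ∩ W) = {8}
W ∪ X = {1,3,4,6,8,9}
X ∖ (W ∪ X) = {}
(Z ∩ ((X ∩ W)' ∩ W)) ∖ (X ∖ (W ∪ X)) = {8}
W ∩ Y = {8}
Y ∖ X = {5,8}
W ∖ (Y ∖ X) = {3}
(W ∩ Y) Δ (W ∖ (Y ∖ X)) = {3,8}
((W ∩ Y) Δ (W ∖ (Y ∖ X))) ∪ Z = {1,2,3,4,6,7,8,9}
8 lies in both, so they are not disjoint.

No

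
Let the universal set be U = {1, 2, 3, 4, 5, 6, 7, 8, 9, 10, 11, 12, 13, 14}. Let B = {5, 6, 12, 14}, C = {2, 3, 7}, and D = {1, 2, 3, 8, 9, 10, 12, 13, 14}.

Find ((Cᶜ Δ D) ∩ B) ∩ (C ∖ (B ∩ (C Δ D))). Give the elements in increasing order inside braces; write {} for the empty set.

Cᶜ = {1, 4, 5, 6, 8, 9, 10, 11, 12, 13, 14}
Cᶜ Δ D = {2, 3, 4, 5, 6, 11}
(Cᶜ Δ D) ∩ B = {5, 6}
C Δ D = {1, 7, 8, 9, 10, 12, 13, 14}
B ∩ (C Δ D) = {12, 14}
C ∖ (B ∩ (C Δ D)) = {2, 3, 7}
((Cᶜ Δ D) ∩ B) ∩ (C ∖ (B ∩ (C Δ D))) = {}

{}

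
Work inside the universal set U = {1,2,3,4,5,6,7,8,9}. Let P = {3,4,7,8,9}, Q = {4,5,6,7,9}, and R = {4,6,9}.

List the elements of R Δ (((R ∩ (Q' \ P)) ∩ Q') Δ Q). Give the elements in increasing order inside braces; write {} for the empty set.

Q' = {1,2,3,8}
Q' \ P = {1,2}
R ∩ (Q' \ P) = {}
(R ∩ (Q' \ P)) ∩ Q' = {}
((R ∩ (Q' \ P)) ∩ Q') Δ Q = {4,5,6,7,9}
R Δ (((R ∩ (Q' \ P)) ∩ Q') Δ Q) = {5,7}

{5,7}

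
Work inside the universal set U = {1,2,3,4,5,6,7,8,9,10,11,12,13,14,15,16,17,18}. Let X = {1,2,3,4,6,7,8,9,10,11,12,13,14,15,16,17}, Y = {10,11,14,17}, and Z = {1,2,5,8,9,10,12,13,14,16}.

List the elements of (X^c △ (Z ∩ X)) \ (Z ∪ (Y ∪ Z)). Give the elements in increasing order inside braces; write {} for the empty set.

{18}

X^c = {5,18}
Z ∩ X = {1,2,8,9,10,12,13,14,16}
X^c △ (Z ∩ X) = {1,2,5,8,9,10,12,13,14,16,18}
Y ∪ Z = {1,2,5,8,9,10,11,12,13,14,16,17}
Z ∪ (Y ∪ Z) = {1,2,5,8,9,10,11,12,13,14,16,17}
(X^c △ (Z ∩ X)) \ (Z ∪ (Y ∪ Z)) = {18}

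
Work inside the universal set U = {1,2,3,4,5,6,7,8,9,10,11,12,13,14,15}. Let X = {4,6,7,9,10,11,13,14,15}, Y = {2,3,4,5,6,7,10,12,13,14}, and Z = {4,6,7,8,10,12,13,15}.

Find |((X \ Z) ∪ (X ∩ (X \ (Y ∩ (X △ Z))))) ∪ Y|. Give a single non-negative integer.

X \ Z = {9,11,14}
X △ Z = {8,9,11,12,14}
Y ∩ (X △ Z) = {12,14}
X \ (Y ∩ (X △ Z)) = {4,6,7,9,10,11,13,15}
X ∩ (X \ (Y ∩ (X △ Z))) = {4,6,7,9,10,11,13,15}
(X \ Z) ∪ (X ∩ (X \ (Y ∩ (X △ Z)))) = {4,6,7,9,10,11,13,14,15}
((X \ Z) ∪ (X ∩ (X \ (Y ∩ (X △ Z))))) ∪ Y = {2,3,4,5,6,7,9,10,11,12,13,14,15}
|((X \ Z) ∪ (X ∩ (X \ (Y ∩ (X △ Z))))) ∪ Y| = 13

13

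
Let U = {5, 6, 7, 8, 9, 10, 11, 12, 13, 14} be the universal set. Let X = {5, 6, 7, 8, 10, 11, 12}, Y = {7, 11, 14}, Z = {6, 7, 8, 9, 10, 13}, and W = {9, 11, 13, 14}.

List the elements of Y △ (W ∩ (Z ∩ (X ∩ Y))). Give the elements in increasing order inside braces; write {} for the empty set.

X ∩ Y = {7, 11}
Z ∩ (X ∩ Y) = {7}
W ∩ (Z ∩ (X ∩ Y)) = {}
Y △ (W ∩ (Z ∩ (X ∩ Y))) = {7, 11, 14}

{7, 11, 14}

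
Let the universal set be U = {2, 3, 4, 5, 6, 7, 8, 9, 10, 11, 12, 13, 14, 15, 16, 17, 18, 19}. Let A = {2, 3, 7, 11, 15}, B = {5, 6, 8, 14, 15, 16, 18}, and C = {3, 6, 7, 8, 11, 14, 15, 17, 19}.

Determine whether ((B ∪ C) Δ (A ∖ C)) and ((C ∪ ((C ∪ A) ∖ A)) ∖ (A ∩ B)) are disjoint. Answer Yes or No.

No

B ∪ C = {3, 5, 6, 7, 8, 11, 14, 15, 16, 17, 18, 19}
A ∖ C = {2}
(B ∪ C) Δ (A ∖ C) = {2, 3, 5, 6, 7, 8, 11, 14, 15, 16, 17, 18, 19}
C ∪ A = {2, 3, 6, 7, 8, 11, 14, 15, 17, 19}
(C ∪ A) ∖ A = {6, 8, 14, 17, 19}
C ∪ ((C ∪ A) ∖ A) = {3, 6, 7, 8, 11, 14, 15, 17, 19}
A ∩ B = {15}
(C ∪ ((C ∪ A) ∖ A)) ∖ (A ∩ B) = {3, 6, 7, 8, 11, 14, 17, 19}
3 lies in both, so they are not disjoint.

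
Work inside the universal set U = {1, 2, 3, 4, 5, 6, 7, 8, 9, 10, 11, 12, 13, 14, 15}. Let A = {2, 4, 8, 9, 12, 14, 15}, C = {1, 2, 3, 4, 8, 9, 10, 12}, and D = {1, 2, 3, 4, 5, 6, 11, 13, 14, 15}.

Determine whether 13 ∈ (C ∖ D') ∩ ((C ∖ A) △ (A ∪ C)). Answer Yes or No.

13 ∈ D, so 13 ∉ D'
13 ∉ C and 13 ∉ D', so 13 ∉ C ∖ D'
13 ∉ C and 13 ∉ A, so 13 ∉ C ∖ A
13 ∉ A and 13 ∉ C, so 13 ∉ A ∪ C
13 ∉ (C ∖ A) and 13 ∉ (A ∪ C), so 13 ∉ (C ∖ A) △ (A ∪ C)
13 ∉ (C ∖ D') and 13 ∉ ((C ∖ A) △ (A ∪ C)), so 13 ∉ (C ∖ D') ∩ ((C ∖ A) △ (A ∪ C))

No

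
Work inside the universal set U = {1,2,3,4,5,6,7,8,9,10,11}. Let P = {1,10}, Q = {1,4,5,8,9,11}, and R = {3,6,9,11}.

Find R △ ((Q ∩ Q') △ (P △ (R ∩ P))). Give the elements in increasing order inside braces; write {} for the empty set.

Q' = {2,3,6,7,10}
Q ∩ Q' = {}
R ∩ P = {}
P △ (R ∩ P) = {1,10}
(Q ∩ Q') △ (P △ (R ∩ P)) = {1,10}
R △ ((Q ∩ Q') △ (P △ (R ∩ P))) = {1,3,6,9,10,11}

{1,3,6,9,10,11}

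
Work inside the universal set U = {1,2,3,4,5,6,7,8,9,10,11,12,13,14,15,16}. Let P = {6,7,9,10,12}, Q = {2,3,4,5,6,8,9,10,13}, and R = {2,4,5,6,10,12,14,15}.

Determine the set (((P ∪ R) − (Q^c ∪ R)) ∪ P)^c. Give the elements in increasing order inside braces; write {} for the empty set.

{1,2,3,4,5,8,11,13,14,15,16}

P ∪ R = {2,4,5,6,7,9,10,12,14,15}
Q^c = {1,7,11,12,14,15,16}
Q^c ∪ R = {1,2,4,5,6,7,10,11,12,14,15,16}
(P ∪ R) − (Q^c ∪ R) = {9}
((P ∪ R) − (Q^c ∪ R)) ∪ P = {6,7,9,10,12}
(((P ∪ R) − (Q^c ∪ R)) ∪ P)^c = {1,2,3,4,5,8,11,13,14,15,16}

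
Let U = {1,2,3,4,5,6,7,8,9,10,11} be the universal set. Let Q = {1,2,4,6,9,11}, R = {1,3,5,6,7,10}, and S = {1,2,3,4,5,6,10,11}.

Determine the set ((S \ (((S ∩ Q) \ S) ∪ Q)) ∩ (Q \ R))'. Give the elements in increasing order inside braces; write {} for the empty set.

{1,2,3,4,5,6,7,8,9,10,11}

S ∩ Q = {1,2,4,6,11}
(S ∩ Q) \ S = {}
((S ∩ Q) \ S) ∪ Q = {1,2,4,6,9,11}
S \ (((S ∩ Q) \ S) ∪ Q) = {3,5,10}
Q \ R = {2,4,9,11}
(S \ (((S ∩ Q) \ S) ∪ Q)) ∩ (Q \ R) = {}
((S \ (((S ∩ Q) \ S) ∪ Q)) ∩ (Q \ R))' = {1,2,3,4,5,6,7,8,9,10,11}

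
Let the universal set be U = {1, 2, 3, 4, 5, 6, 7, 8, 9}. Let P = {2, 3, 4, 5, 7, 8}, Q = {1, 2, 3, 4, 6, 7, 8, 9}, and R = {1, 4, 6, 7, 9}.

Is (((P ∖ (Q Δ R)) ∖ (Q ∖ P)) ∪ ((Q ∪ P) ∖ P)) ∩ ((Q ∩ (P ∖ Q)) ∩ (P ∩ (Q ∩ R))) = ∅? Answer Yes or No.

Q Δ R = {2, 3, 8}
P ∖ (Q Δ R) = {4, 5, 7}
Q ∖ P = {1, 6, 9}
(P ∖ (Q Δ R)) ∖ (Q ∖ P) = {4, 5, 7}
Q ∪ P = {1, 2, 3, 4, 5, 6, 7, 8, 9}
(Q ∪ P) ∖ P = {1, 6, 9}
((P ∖ (Q Δ R)) ∖ (Q ∖ P)) ∪ ((Q ∪ P) ∖ P) = {1, 4, 5, 6, 7, 9}
P ∖ Q = {5}
Q ∩ (P ∖ Q) = {}
Q ∩ R = {1, 4, 6, 7, 9}
P ∩ (Q ∩ R) = {4, 7}
(Q ∩ (P ∖ Q)) ∩ (P ∩ (Q ∩ R)) = {}
{1, 4, 5, 6, 7, 9} and {} share no elements.

Yes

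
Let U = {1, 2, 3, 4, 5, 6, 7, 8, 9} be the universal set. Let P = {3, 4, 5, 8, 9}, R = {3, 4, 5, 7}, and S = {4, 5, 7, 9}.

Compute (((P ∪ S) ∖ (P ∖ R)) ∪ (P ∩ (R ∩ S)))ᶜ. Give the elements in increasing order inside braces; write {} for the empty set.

{1, 2, 6, 8, 9}

P ∪ S = {3, 4, 5, 7, 8, 9}
P ∖ R = {8, 9}
(P ∪ S) ∖ (P ∖ R) = {3, 4, 5, 7}
R ∩ S = {4, 5, 7}
P ∩ (R ∩ S) = {4, 5}
((P ∪ S) ∖ (P ∖ R)) ∪ (P ∩ (R ∩ S)) = {3, 4, 5, 7}
(((P ∪ S) ∖ (P ∖ R)) ∪ (P ∩ (R ∩ S)))ᶜ = {1, 2, 6, 8, 9}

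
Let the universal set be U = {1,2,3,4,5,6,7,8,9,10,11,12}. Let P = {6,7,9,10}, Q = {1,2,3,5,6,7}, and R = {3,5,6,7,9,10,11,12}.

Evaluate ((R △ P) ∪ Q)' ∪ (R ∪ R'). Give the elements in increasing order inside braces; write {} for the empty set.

R △ P = {3,5,11,12}
(R △ P) ∪ Q = {1,2,3,5,6,7,11,12}
((R △ P) ∪ Q)' = {4,8,9,10}
R' = {1,2,4,8}
R ∪ R' = {1,2,3,4,5,6,7,8,9,10,11,12}
((R △ P) ∪ Q)' ∪ (R ∪ R') = {1,2,3,4,5,6,7,8,9,10,11,12}

{1,2,3,4,5,6,7,8,9,10,11,12}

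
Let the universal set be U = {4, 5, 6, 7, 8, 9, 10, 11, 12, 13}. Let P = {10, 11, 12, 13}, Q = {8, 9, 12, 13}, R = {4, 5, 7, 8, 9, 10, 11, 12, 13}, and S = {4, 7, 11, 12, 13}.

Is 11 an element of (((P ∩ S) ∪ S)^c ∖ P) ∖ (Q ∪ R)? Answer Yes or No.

No

11 ∈ P and 11 ∈ S, so 11 ∈ P ∩ S
11 ∈ (P ∩ S) and 11 ∈ S, so 11 ∈ (P ∩ S) ∪ S
11 ∉ ((P ∩ S) ∪ S)^c since 11 ∈ ((P ∩ S) ∪ S)
11 ∉ ((P ∩ S) ∪ S)^c and 11 ∈ P, so 11 ∉ ((P ∩ S) ∪ S)^c ∖ P
11 ∉ Q and 11 ∈ R, so 11 ∈ Q ∪ R
11 ∉ (((P ∩ S) ∪ S)^c ∖ P) and 11 ∈ (Q ∪ R), so 11 ∉ (((P ∩ S) ∪ S)^c ∖ P) ∖ (Q ∪ R)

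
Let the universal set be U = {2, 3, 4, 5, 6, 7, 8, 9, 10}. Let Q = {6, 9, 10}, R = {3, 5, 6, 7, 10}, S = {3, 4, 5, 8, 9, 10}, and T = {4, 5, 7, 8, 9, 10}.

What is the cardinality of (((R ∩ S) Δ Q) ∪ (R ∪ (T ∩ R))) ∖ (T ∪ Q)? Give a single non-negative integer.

1

R ∩ S = {3, 5, 10}
(R ∩ S) Δ Q = {3, 5, 6, 9}
T ∩ R = {5, 7, 10}
R ∪ (T ∩ R) = {3, 5, 6, 7, 10}
((R ∩ S) Δ Q) ∪ (R ∪ (T ∩ R)) = {3, 5, 6, 7, 9, 10}
T ∪ Q = {4, 5, 6, 7, 8, 9, 10}
(((R ∩ S) Δ Q) ∪ (R ∪ (T ∩ R))) ∖ (T ∪ Q) = {3}
|(((R ∩ S) Δ Q) ∪ (R ∪ (T ∩ R))) ∖ (T ∪ Q)| = 1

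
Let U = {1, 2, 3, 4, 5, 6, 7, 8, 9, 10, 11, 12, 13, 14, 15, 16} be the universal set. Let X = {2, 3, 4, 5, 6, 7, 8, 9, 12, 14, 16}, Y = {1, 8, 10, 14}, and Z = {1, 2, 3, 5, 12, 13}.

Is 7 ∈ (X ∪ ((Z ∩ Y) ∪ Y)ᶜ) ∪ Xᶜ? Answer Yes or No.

Yes

7 ∉ Z and 7 ∉ Y, so 7 ∉ Z ∩ Y
7 ∉ (Z ∩ Y) and 7 ∉ Y, so 7 ∉ (Z ∩ Y) ∪ Y
7 ∈ ((Z ∩ Y) ∪ Y)ᶜ since 7 ∉ ((Z ∩ Y) ∪ Y)
7 ∈ X and 7 ∈ ((Z ∩ Y) ∪ Y)ᶜ, so 7 ∈ X ∪ ((Z ∩ Y) ∪ Y)ᶜ
7 ∈ X, so 7 ∉ Xᶜ
7 ∈ (X ∪ ((Z ∩ Y) ∪ Y)ᶜ) and 7 ∉ Xᶜ, so 7 ∈ (X ∪ ((Z ∩ Y) ∪ Y)ᶜ) ∪ Xᶜ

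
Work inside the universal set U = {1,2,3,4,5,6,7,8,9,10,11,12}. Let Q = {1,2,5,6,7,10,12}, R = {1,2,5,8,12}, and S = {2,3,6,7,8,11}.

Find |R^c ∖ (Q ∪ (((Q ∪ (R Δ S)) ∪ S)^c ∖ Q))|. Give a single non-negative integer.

R^c = {3,4,6,7,9,10,11}
R Δ S = {1,3,5,6,7,11,12}
Q ∪ (R Δ S) = {1,2,3,5,6,7,10,11,12}
(Q ∪ (R Δ S)) ∪ S = {1,2,3,5,6,7,8,10,11,12}
((Q ∪ (R Δ S)) ∪ S)^c = {4,9}
((Q ∪ (R Δ S)) ∪ S)^c ∖ Q = {4,9}
Q ∪ (((Q ∪ (R Δ S)) ∪ S)^c ∖ Q) = {1,2,4,5,6,7,9,10,12}
R^c ∖ (Q ∪ (((Q ∪ (R Δ S)) ∪ S)^c ∖ Q)) = {3,11}
|R^c ∖ (Q ∪ (((Q ∪ (R Δ S)) ∪ S)^c ∖ Q))| = 2

2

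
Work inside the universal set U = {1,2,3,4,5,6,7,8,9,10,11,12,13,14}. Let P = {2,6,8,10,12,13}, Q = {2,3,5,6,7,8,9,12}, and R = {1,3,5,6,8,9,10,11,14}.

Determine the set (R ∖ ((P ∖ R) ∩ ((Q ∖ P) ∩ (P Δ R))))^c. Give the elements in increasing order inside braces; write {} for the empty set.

{2,4,7,12,13}

P ∖ R = {2,12,13}
Q ∖ P = {3,5,7,9}
P Δ R = {1,2,3,5,9,11,12,13,14}
(Q ∖ P) ∩ (P Δ R) = {3,5,9}
(P ∖ R) ∩ ((Q ∖ P) ∩ (P Δ R)) = {}
R ∖ ((P ∖ R) ∩ ((Q ∖ P) ∩ (P Δ R))) = {1,3,5,6,8,9,10,11,14}
(R ∖ ((P ∖ R) ∩ ((Q ∖ P) ∩ (P Δ R))))^c = {2,4,7,12,13}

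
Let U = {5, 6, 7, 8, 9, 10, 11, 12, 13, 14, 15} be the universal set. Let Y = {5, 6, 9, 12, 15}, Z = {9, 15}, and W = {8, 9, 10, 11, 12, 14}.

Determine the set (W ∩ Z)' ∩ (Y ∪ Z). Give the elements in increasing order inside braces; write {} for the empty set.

{5, 6, 12, 15}

W ∩ Z = {9}
(W ∩ Z)' = {5, 6, 7, 8, 10, 11, 12, 13, 14, 15}
Y ∪ Z = {5, 6, 9, 12, 15}
(W ∩ Z)' ∩ (Y ∪ Z) = {5, 6, 12, 15}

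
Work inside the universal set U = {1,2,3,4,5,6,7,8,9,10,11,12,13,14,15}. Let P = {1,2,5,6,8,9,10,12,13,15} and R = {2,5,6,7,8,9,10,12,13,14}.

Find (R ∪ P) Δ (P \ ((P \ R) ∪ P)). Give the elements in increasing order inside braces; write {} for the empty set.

R ∪ P = {1,2,5,6,7,8,9,10,12,13,14,15}
P \ R = {1,15}
(P \ R) ∪ P = {1,2,5,6,8,9,10,12,13,15}
P \ ((P \ R) ∪ P) = {}
(R ∪ P) Δ (P \ ((P \ R) ∪ P)) = {1,2,5,6,7,8,9,10,12,13,14,15}

{1,2,5,6,7,8,9,10,12,13,14,15}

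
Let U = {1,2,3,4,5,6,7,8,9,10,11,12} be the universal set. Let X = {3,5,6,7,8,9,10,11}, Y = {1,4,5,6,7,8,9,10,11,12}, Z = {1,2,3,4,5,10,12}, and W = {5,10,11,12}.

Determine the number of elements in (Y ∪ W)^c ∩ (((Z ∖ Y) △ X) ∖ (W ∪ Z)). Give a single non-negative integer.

0

Y ∪ W = {1,4,5,6,7,8,9,10,11,12}
(Y ∪ W)^c = {2,3}
Z ∖ Y = {2,3}
(Z ∖ Y) △ X = {2,5,6,7,8,9,10,11}
W ∪ Z = {1,2,3,4,5,10,11,12}
((Z ∖ Y) △ X) ∖ (W ∪ Z) = {6,7,8,9}
(Y ∪ W)^c ∩ (((Z ∖ Y) △ X) ∖ (W ∪ Z)) = {}
|(Y ∪ W)^c ∩ (((Z ∖ Y) △ X) ∖ (W ∪ Z))| = 0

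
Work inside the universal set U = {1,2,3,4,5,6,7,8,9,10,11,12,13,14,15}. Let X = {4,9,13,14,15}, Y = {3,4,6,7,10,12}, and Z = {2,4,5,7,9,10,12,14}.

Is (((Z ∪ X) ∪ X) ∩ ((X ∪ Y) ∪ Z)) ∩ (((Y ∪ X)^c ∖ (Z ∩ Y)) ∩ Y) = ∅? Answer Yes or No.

Z ∪ X = {2,4,5,7,9,10,12,13,14,15}
(Z ∪ X) ∪ X = {2,4,5,7,9,10,12,13,14,15}
X ∪ Y = {3,4,6,7,9,10,12,13,14,15}
(X ∪ Y) ∪ Z = {2,3,4,5,6,7,9,10,12,13,14,15}
((Z ∪ X) ∪ X) ∩ ((X ∪ Y) ∪ Z) = {2,4,5,7,9,10,12,13,14,15}
Y ∪ X = {3,4,6,7,9,10,12,13,14,15}
(Y ∪ X)^c = {1,2,5,8,11}
Z ∩ Y = {4,7,10,12}
(Y ∪ X)^c ∖ (Z ∩ Y) = {1,2,5,8,11}
((Y ∪ X)^c ∖ (Z ∩ Y)) ∩ Y = {}
{2,4,5,7,9,10,12,13,14,15} and {} share no elements.

Yes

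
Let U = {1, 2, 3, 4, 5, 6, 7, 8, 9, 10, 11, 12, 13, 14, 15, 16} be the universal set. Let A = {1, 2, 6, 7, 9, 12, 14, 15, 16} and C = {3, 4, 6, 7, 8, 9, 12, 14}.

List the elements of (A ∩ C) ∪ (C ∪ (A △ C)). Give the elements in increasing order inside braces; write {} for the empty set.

A ∩ C = {6, 7, 9, 12, 14}
A △ C = {1, 2, 3, 4, 8, 15, 16}
C ∪ (A △ C) = {1, 2, 3, 4, 6, 7, 8, 9, 12, 14, 15, 16}
(A ∩ C) ∪ (C ∪ (A △ C)) = {1, 2, 3, 4, 6, 7, 8, 9, 12, 14, 15, 16}

{1, 2, 3, 4, 6, 7, 8, 9, 12, 14, 15, 16}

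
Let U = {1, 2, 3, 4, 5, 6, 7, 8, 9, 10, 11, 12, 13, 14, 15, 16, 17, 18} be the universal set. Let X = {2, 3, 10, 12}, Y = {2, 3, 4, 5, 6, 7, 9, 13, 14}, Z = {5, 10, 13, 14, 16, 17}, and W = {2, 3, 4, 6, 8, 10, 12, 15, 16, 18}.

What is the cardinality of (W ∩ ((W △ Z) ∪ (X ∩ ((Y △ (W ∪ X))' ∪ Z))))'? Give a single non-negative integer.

9

W △ Z = {2, 3, 4, 5, 6, 8, 12, 13, 14, 15, 17, 18}
W ∪ X = {2, 3, 4, 6, 8, 10, 12, 15, 16, 18}
Y △ (W ∪ X) = {5, 7, 8, 9, 10, 12, 13, 14, 15, 16, 18}
(Y △ (W ∪ X))' = {1, 2, 3, 4, 6, 11, 17}
(Y △ (W ∪ X))' ∪ Z = {1, 2, 3, 4, 5, 6, 10, 11, 13, 14, 16, 17}
X ∩ ((Y △ (W ∪ X))' ∪ Z) = {2, 3, 10}
(W △ Z) ∪ (X ∩ ((Y △ (W ∪ X))' ∪ Z)) = {2, 3, 4, 5, 6, 8, 10, 12, 13, 14, 15, 17, 18}
W ∩ ((W △ Z) ∪ (X ∩ ((Y △ (W ∪ X))' ∪ Z))) = {2, 3, 4, 6, 8, 10, 12, 15, 18}
(W ∩ ((W △ Z) ∪ (X ∩ ((Y △ (W ∪ X))' ∪ Z))))' = {1, 5, 7, 9, 11, 13, 14, 16, 17}
|(W ∩ ((W △ Z) ∪ (X ∩ ((Y △ (W ∪ X))' ∪ Z))))'| = 9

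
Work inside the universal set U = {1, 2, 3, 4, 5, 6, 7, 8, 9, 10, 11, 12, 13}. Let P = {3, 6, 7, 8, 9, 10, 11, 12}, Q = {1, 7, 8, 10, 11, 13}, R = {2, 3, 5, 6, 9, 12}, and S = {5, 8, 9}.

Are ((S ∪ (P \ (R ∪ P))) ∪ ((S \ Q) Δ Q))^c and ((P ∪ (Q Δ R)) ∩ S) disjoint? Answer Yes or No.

R ∪ P = {2, 3, 5, 6, 7, 8, 9, 10, 11, 12}
P \ (R ∪ P) = {}
S ∪ (P \ (R ∪ P)) = {5, 8, 9}
S \ Q = {5, 9}
(S \ Q) Δ Q = {1, 5, 7, 8, 9, 10, 11, 13}
(S ∪ (P \ (R ∪ P))) ∪ ((S \ Q) Δ Q) = {1, 5, 7, 8, 9, 10, 11, 13}
((S ∪ (P \ (R ∪ P))) ∪ ((S \ Q) Δ Q))^c = {2, 3, 4, 6, 12}
Q Δ R = {1, 2, 3, 5, 6, 7, 8, 9, 10, 11, 12, 13}
P ∪ (Q Δ R) = {1, 2, 3, 5, 6, 7, 8, 9, 10, 11, 12, 13}
(P ∪ (Q Δ R)) ∩ S = {5, 8, 9}
{2, 3, 4, 6, 12} and {5, 8, 9} share no elements.

Yes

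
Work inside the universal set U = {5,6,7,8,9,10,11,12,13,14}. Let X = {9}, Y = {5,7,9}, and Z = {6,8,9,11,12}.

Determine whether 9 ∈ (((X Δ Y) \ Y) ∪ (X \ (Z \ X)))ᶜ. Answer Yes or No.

No

9 ∈ X and 9 ∈ Y, so 9 ∉ X Δ Y
9 ∉ (X Δ Y) and 9 ∈ Y, so 9 ∉ (X Δ Y) \ Y
9 ∈ Z and 9 ∈ X, so 9 ∉ Z \ X
9 ∈ X and 9 ∉ (Z \ X), so 9 ∈ X \ (Z \ X)
9 ∉ ((X Δ Y) \ Y) and 9 ∈ (X \ (Z \ X)), so 9 ∈ ((X Δ Y) \ Y) ∪ (X \ (Z \ X))
9 ∉ (((X Δ Y) \ Y) ∪ (X \ (Z \ X)))ᶜ since 9 ∈ (((X Δ Y) \ Y) ∪ (X \ (Z \ X)))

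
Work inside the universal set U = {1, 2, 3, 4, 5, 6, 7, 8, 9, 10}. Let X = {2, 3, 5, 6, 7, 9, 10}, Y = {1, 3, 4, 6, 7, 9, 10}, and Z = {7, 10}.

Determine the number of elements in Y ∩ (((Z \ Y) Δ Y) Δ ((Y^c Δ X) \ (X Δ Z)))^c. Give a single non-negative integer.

2

Z \ Y = {}
(Z \ Y) Δ Y = {1, 3, 4, 6, 7, 9, 10}
Y^c = {2, 5, 8}
Y^c Δ X = {3, 6, 7, 8, 9, 10}
X Δ Z = {2, 3, 5, 6, 9}
(Y^c Δ X) \ (X Δ Z) = {7, 8, 10}
((Z \ Y) Δ Y) Δ ((Y^c Δ X) \ (X Δ Z)) = {1, 3, 4, 6, 8, 9}
(((Z \ Y) Δ Y) Δ ((Y^c Δ X) \ (X Δ Z)))^c = {2, 5, 7, 10}
Y ∩ (((Z \ Y) Δ Y) Δ ((Y^c Δ X) \ (X Δ Z)))^c = {7, 10}
|Y ∩ (((Z \ Y) Δ Y) Δ ((Y^c Δ X) \ (X Δ Z)))^c| = 2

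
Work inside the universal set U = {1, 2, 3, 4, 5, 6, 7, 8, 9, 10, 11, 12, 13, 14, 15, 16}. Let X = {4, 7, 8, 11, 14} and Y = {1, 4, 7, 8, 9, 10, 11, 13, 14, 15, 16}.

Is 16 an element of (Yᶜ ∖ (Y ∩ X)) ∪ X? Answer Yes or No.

16 ∈ Y, so 16 ∉ Yᶜ
16 ∈ Y and 16 ∉ X, so 16 ∉ Y ∩ X
16 ∉ Yᶜ and 16 ∉ (Y ∩ X), so 16 ∉ Yᶜ ∖ (Y ∩ X)
16 ∉ (Yᶜ ∖ (Y ∩ X)) and 16 ∉ X, so 16 ∉ (Yᶜ ∖ (Y ∩ X)) ∪ X

No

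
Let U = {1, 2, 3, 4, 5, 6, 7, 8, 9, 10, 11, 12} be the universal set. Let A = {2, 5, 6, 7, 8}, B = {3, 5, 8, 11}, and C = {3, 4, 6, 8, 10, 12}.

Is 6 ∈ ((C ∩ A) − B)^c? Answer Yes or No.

6 ∈ C and 6 ∈ A, so 6 ∈ C ∩ A
6 ∈ (C ∩ A) and 6 ∉ B, so 6 ∈ (C ∩ A) − B
6 ∉ ((C ∩ A) − B)^c since 6 ∈ ((C ∩ A) − B)

No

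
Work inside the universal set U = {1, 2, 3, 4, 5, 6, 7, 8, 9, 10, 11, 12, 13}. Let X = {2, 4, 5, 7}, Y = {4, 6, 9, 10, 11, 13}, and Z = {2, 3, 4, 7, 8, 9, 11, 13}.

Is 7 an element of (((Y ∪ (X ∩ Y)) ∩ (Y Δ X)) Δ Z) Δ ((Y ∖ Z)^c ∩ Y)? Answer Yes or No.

Yes

7 ∈ X and 7 ∉ Y, so 7 ∉ X ∩ Y
7 ∉ Y and 7 ∉ (X ∩ Y), so 7 ∉ Y ∪ (X ∩ Y)
7 ∉ Y and 7 ∈ X, so 7 ∈ Y Δ X
7 ∉ (Y ∪ (X ∩ Y)) and 7 ∈ (Y Δ X), so 7 ∉ (Y ∪ (X ∩ Y)) ∩ (Y Δ X)
7 ∉ ((Y ∪ (X ∩ Y)) ∩ (Y Δ X)) and 7 ∈ Z, so 7 ∈ ((Y ∪ (X ∩ Y)) ∩ (Y Δ X)) Δ Z
7 ∉ Y and 7 ∈ Z, so 7 ∉ Y ∖ Z
7 ∈ (Y ∖ Z)^c since 7 ∉ (Y ∖ Z)
7 ∈ (Y ∖ Z)^c and 7 ∉ Y, so 7 ∉ (Y ∖ Z)^c ∩ Y
7 ∈ (((Y ∪ (X ∩ Y)) ∩ (Y Δ X)) Δ Z) and 7 ∉ ((Y ∖ Z)^c ∩ Y), so 7 ∈ (((Y ∪ (X ∩ Y)) ∩ (Y Δ X)) Δ Z) Δ ((Y ∖ Z)^c ∩ Y)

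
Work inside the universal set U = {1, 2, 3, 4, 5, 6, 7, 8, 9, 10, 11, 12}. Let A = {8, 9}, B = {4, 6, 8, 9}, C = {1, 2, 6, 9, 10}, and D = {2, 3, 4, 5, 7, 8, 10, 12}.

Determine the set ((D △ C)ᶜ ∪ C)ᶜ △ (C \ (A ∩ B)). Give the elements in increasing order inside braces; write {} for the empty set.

D △ C = {1, 3, 4, 5, 6, 7, 8, 9, 12}
(D △ C)ᶜ = {2, 10, 11}
(D △ C)ᶜ ∪ C = {1, 2, 6, 9, 10, 11}
((D △ C)ᶜ ∪ C)ᶜ = {3, 4, 5, 7, 8, 12}
A ∩ B = {8, 9}
C \ (A ∩ B) = {1, 2, 6, 10}
((D △ C)ᶜ ∪ C)ᶜ △ (C \ (A ∩ B)) = {1, 2, 3, 4, 5, 6, 7, 8, 10, 12}

{1, 2, 3, 4, 5, 6, 7, 8, 10, 12}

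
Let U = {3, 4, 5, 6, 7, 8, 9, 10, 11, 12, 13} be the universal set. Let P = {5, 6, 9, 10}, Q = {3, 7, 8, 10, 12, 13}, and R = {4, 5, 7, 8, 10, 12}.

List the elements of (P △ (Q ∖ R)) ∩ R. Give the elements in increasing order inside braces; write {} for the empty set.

Q ∖ R = {3, 13}
P △ (Q ∖ R) = {3, 5, 6, 9, 10, 13}
(P △ (Q ∖ R)) ∩ R = {5, 10}

{5, 10}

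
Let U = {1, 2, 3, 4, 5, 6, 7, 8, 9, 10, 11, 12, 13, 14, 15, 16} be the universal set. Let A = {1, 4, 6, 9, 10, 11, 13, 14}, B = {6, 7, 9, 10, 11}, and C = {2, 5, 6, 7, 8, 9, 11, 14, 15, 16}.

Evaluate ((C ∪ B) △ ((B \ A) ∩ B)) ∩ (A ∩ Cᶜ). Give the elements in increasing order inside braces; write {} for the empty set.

{10}

C ∪ B = {2, 5, 6, 7, 8, 9, 10, 11, 14, 15, 16}
B \ A = {7}
(B \ A) ∩ B = {7}
(C ∪ B) △ ((B \ A) ∩ B) = {2, 5, 6, 8, 9, 10, 11, 14, 15, 16}
Cᶜ = {1, 3, 4, 10, 12, 13}
A ∩ Cᶜ = {1, 4, 10, 13}
((C ∪ B) △ ((B \ A) ∩ B)) ∩ (A ∩ Cᶜ) = {10}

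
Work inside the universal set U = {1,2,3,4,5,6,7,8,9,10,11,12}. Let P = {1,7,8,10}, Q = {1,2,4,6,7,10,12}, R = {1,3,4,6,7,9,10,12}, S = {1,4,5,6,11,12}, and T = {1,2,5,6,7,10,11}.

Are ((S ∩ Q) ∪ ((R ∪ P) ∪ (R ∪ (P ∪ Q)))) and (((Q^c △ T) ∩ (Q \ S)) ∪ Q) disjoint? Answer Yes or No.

S ∩ Q = {1,4,6,12}
R ∪ P = {1,3,4,6,7,8,9,10,12}
P ∪ Q = {1,2,4,6,7,8,10,12}
R ∪ (P ∪ Q) = {1,2,3,4,6,7,8,9,10,12}
(R ∪ P) ∪ (R ∪ (P ∪ Q)) = {1,2,3,4,6,7,8,9,10,12}
(S ∩ Q) ∪ ((R ∪ P) ∪ (R ∪ (P ∪ Q))) = {1,2,3,4,6,7,8,9,10,12}
Q^c = {3,5,8,9,11}
Q^c △ T = {1,2,3,6,7,8,9,10}
Q \ S = {2,7,10}
(Q^c △ T) ∩ (Q \ S) = {2,7,10}
((Q^c △ T) ∩ (Q \ S)) ∪ Q = {1,2,4,6,7,10,12}
1 lies in both, so they are not disjoint.

No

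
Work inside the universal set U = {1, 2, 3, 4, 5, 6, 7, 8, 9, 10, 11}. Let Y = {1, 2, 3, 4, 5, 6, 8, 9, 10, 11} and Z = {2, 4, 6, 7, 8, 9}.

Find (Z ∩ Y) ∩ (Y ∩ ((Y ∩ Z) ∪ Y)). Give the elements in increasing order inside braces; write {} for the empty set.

{2, 4, 6, 8, 9}

Z ∩ Y = {2, 4, 6, 8, 9}
Y ∩ Z = {2, 4, 6, 8, 9}
(Y ∩ Z) ∪ Y = {1, 2, 3, 4, 5, 6, 8, 9, 10, 11}
Y ∩ ((Y ∩ Z) ∪ Y) = {1, 2, 3, 4, 5, 6, 8, 9, 10, 11}
(Z ∩ Y) ∩ (Y ∩ ((Y ∩ Z) ∪ Y)) = {2, 4, 6, 8, 9}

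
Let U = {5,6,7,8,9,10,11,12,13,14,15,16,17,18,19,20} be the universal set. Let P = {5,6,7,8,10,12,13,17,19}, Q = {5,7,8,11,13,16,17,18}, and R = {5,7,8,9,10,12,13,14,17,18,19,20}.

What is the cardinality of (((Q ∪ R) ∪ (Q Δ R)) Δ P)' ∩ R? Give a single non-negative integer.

Q ∪ R = {5,7,8,9,10,11,12,13,14,16,17,18,19,20}
Q Δ R = {9,10,11,12,14,16,19,20}
(Q ∪ R) ∪ (Q Δ R) = {5,7,8,9,10,11,12,13,14,16,17,18,19,20}
((Q ∪ R) ∪ (Q Δ R)) Δ P = {6,9,11,14,16,18,20}
(((Q ∪ R) ∪ (Q Δ R)) Δ P)' = {5,7,8,10,12,13,15,17,19}
(((Q ∪ R) ∪ (Q Δ R)) Δ P)' ∩ R = {5,7,8,10,12,13,17,19}
|(((Q ∪ R) ∪ (Q Δ R)) Δ P)' ∩ R| = 8

8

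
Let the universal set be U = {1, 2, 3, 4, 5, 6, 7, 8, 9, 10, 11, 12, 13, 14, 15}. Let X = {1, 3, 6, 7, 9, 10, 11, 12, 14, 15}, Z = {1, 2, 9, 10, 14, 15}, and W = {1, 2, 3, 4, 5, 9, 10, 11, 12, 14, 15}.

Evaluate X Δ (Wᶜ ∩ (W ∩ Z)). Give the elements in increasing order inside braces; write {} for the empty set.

{1, 3, 6, 7, 9, 10, 11, 12, 14, 15}

Wᶜ = {6, 7, 8, 13}
W ∩ Z = {1, 2, 9, 10, 14, 15}
Wᶜ ∩ (W ∩ Z) = {}
X Δ (Wᶜ ∩ (W ∩ Z)) = {1, 3, 6, 7, 9, 10, 11, 12, 14, 15}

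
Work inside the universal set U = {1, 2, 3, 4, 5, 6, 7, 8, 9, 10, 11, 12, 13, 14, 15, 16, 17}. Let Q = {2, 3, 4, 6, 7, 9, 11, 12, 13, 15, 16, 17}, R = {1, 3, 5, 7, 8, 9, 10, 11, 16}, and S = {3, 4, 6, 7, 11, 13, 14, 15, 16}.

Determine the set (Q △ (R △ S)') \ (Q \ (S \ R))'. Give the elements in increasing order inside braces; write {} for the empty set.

{9}

R △ S = {1, 4, 5, 6, 8, 9, 10, 13, 14, 15}
(R △ S)' = {2, 3, 7, 11, 12, 16, 17}
Q △ (R △ S)' = {4, 6, 9, 13, 15}
S \ R = {4, 6, 13, 14, 15}
Q \ (S \ R) = {2, 3, 7, 9, 11, 12, 16, 17}
(Q \ (S \ R))' = {1, 4, 5, 6, 8, 10, 13, 14, 15}
(Q △ (R △ S)') \ (Q \ (S \ R))' = {9}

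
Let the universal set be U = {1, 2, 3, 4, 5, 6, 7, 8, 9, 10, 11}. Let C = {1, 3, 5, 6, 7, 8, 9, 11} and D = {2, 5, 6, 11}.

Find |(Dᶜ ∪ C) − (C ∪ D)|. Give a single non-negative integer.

Dᶜ = {1, 3, 4, 7, 8, 9, 10}
Dᶜ ∪ C = {1, 3, 4, 5, 6, 7, 8, 9, 10, 11}
C ∪ D = {1, 2, 3, 5, 6, 7, 8, 9, 11}
(Dᶜ ∪ C) − (C ∪ D) = {4, 10}
|(Dᶜ ∪ C) − (C ∪ D)| = 2

2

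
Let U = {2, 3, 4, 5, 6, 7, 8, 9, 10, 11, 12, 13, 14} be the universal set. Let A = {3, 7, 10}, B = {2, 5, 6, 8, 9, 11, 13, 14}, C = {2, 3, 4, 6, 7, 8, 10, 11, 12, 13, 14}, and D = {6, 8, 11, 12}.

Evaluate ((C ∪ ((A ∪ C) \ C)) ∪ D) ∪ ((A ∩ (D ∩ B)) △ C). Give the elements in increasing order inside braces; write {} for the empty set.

{2, 3, 4, 6, 7, 8, 10, 11, 12, 13, 14}

A ∪ C = {2, 3, 4, 6, 7, 8, 10, 11, 12, 13, 14}
(A ∪ C) \ C = {}
C ∪ ((A ∪ C) \ C) = {2, 3, 4, 6, 7, 8, 10, 11, 12, 13, 14}
(C ∪ ((A ∪ C) \ C)) ∪ D = {2, 3, 4, 6, 7, 8, 10, 11, 12, 13, 14}
D ∩ B = {6, 8, 11}
A ∩ (D ∩ B) = {}
(A ∩ (D ∩ B)) △ C = {2, 3, 4, 6, 7, 8, 10, 11, 12, 13, 14}
((C ∪ ((A ∪ C) \ C)) ∪ D) ∪ ((A ∩ (D ∩ B)) △ C) = {2, 3, 4, 6, 7, 8, 10, 11, 12, 13, 14}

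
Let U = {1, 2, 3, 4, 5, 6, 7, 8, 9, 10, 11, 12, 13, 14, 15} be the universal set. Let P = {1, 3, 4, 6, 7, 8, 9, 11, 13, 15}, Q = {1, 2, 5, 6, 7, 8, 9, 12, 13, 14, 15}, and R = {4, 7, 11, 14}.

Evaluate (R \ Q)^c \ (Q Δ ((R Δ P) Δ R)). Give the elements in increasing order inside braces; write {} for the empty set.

{1, 6, 7, 8, 9, 10, 13, 15}

R \ Q = {4, 11}
(R \ Q)^c = {1, 2, 3, 5, 6, 7, 8, 9, 10, 12, 13, 14, 15}
R Δ P = {1, 3, 6, 8, 9, 13, 14, 15}
(R Δ P) Δ R = {1, 3, 4, 6, 7, 8, 9, 11, 13, 15}
Q Δ ((R Δ P) Δ R) = {2, 3, 4, 5, 11, 12, 14}
(R \ Q)^c \ (Q Δ ((R Δ P) Δ R)) = {1, 6, 7, 8, 9, 10, 13, 15}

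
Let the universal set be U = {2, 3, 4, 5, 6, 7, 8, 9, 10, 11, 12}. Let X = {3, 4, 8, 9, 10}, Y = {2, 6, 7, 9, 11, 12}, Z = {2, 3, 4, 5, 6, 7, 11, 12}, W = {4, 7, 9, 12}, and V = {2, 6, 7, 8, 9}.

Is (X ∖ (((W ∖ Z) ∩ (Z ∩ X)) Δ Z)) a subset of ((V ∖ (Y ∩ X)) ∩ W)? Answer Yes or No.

No

W ∖ Z = {9}
Z ∩ X = {3, 4}
(W ∖ Z) ∩ (Z ∩ X) = {}
((W ∖ Z) ∩ (Z ∩ X)) Δ Z = {2, 3, 4, 5, 6, 7, 11, 12}
X ∖ (((W ∖ Z) ∩ (Z ∩ X)) Δ Z) = {8, 9, 10}
Y ∩ X = {9}
V ∖ (Y ∩ X) = {2, 6, 7, 8}
(V ∖ (Y ∩ X)) ∩ W = {7}
8 ∈ X ∖ (((W ∖ Z) ∩ (Z ∩ X)) Δ Z) but 8 ∉ (V ∖ (Y ∩ X)) ∩ W, so the inclusion fails.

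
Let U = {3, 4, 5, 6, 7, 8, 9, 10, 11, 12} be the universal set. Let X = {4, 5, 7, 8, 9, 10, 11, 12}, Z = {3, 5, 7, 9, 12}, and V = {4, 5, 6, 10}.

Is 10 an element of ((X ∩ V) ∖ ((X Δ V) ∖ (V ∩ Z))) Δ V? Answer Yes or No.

No

10 ∈ X and 10 ∈ V, so 10 ∈ X ∩ V
10 ∈ X and 10 ∈ V, so 10 ∉ X Δ V
10 ∈ V and 10 ∉ Z, so 10 ∉ V ∩ Z
10 ∉ (X Δ V) and 10 ∉ (V ∩ Z), so 10 ∉ (X Δ V) ∖ (V ∩ Z)
10 ∈ (X ∩ V) and 10 ∉ ((X Δ V) ∖ (V ∩ Z)), so 10 ∈ (X ∩ V) ∖ ((X Δ V) ∖ (V ∩ Z))
10 ∈ ((X ∩ V) ∖ ((X Δ V) ∖ (V ∩ Z))) and 10 ∈ V, so 10 ∉ ((X ∩ V) ∖ ((X Δ V) ∖ (V ∩ Z))) Δ V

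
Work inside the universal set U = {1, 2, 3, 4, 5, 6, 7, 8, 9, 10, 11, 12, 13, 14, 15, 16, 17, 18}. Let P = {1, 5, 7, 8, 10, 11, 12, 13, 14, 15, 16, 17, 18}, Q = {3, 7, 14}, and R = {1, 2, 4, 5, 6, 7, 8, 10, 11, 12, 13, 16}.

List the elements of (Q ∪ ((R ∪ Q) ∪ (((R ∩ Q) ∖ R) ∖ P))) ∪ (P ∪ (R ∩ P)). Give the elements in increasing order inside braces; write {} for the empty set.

{1, 2, 3, 4, 5, 6, 7, 8, 10, 11, 12, 13, 14, 15, 16, 17, 18}

R ∪ Q = {1, 2, 3, 4, 5, 6, 7, 8, 10, 11, 12, 13, 14, 16}
R ∩ Q = {7}
(R ∩ Q) ∖ R = {}
((R ∩ Q) ∖ R) ∖ P = {}
(R ∪ Q) ∪ (((R ∩ Q) ∖ R) ∖ P) = {1, 2, 3, 4, 5, 6, 7, 8, 10, 11, 12, 13, 14, 16}
Q ∪ ((R ∪ Q) ∪ (((R ∩ Q) ∖ R) ∖ P)) = {1, 2, 3, 4, 5, 6, 7, 8, 10, 11, 12, 13, 14, 16}
R ∩ P = {1, 5, 7, 8, 10, 11, 12, 13, 16}
P ∪ (R ∩ P) = {1, 5, 7, 8, 10, 11, 12, 13, 14, 15, 16, 17, 18}
(Q ∪ ((R ∪ Q) ∪ (((R ∩ Q) ∖ R) ∖ P))) ∪ (P ∪ (R ∩ P)) = {1, 2, 3, 4, 5, 6, 7, 8, 10, 11, 12, 13, 14, 15, 16, 17, 18}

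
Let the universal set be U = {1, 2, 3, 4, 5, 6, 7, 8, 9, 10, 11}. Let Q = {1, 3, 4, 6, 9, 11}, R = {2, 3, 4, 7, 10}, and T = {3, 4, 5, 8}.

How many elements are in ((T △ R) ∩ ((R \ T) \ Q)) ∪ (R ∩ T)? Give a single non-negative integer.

T △ R = {2, 5, 7, 8, 10}
R \ T = {2, 7, 10}
(R \ T) \ Q = {2, 7, 10}
(T △ R) ∩ ((R \ T) \ Q) = {2, 7, 10}
R ∩ T = {3, 4}
((T △ R) ∩ ((R \ T) \ Q)) ∪ (R ∩ T) = {2, 3, 4, 7, 10}
|((T △ R) ∩ ((R \ T) \ Q)) ∪ (R ∩ T)| = 5

5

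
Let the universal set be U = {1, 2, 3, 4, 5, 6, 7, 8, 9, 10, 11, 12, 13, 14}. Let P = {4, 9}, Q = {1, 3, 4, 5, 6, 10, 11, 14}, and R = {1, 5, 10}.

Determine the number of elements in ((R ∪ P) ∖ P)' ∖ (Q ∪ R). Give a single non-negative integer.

6

R ∪ P = {1, 4, 5, 9, 10}
(R ∪ P) ∖ P = {1, 5, 10}
((R ∪ P) ∖ P)' = {2, 3, 4, 6, 7, 8, 9, 11, 12, 13, 14}
Q ∪ R = {1, 3, 4, 5, 6, 10, 11, 14}
((R ∪ P) ∖ P)' ∖ (Q ∪ R) = {2, 7, 8, 9, 12, 13}
|((R ∪ P) ∖ P)' ∖ (Q ∪ R)| = 6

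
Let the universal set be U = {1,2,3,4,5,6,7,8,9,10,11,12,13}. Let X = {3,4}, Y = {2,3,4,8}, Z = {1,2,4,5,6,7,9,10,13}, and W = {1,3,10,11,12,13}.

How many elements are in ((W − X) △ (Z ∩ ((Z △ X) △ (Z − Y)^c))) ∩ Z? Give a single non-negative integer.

W − X = {1,10,11,12,13}
Z △ X = {1,2,3,5,6,7,9,10,13}
Z − Y = {1,5,6,7,9,10,13}
(Z − Y)^c = {2,3,4,8,11,12}
(Z △ X) △ (Z − Y)^c = {1,4,5,6,7,8,9,10,11,12,13}
Z ∩ ((Z △ X) △ (Z − Y)^c) = {1,4,5,6,7,9,10,13}
(W − X) △ (Z ∩ ((Z △ X) △ (Z − Y)^c)) = {4,5,6,7,9,11,12}
((W − X) △ (Z ∩ ((Z △ X) △ (Z − Y)^c))) ∩ Z = {4,5,6,7,9}
|((W − X) △ (Z ∩ ((Z △ X) △ (Z − Y)^c))) ∩ Z| = 5

5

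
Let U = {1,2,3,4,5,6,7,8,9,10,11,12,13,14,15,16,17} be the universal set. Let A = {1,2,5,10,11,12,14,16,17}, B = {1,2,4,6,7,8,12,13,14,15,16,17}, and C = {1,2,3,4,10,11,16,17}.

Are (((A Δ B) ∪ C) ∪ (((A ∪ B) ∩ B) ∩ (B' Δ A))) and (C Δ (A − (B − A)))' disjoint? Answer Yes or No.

A Δ B = {4,5,6,7,8,10,11,13,15}
(A Δ B) ∪ C = {1,2,3,4,5,6,7,8,10,11,13,15,16,17}
A ∪ B = {1,2,4,5,6,7,8,10,11,12,13,14,15,16,17}
(A ∪ B) ∩ B = {1,2,4,6,7,8,12,13,14,15,16,17}
B' = {3,5,9,10,11}
B' Δ A = {1,2,3,9,12,14,16,17}
((A ∪ B) ∩ B) ∩ (B' Δ A) = {1,2,12,14,16,17}
((A Δ B) ∪ C) ∪ (((A ∪ B) ∩ B) ∩ (B' Δ A)) = {1,2,3,4,5,6,7,8,10,11,12,13,14,15,16,17}
B − A = {4,6,7,8,13,15}
A − (B − A) = {1,2,5,10,11,12,14,16,17}
C Δ (A − (B − A)) = {3,4,5,12,14}
(C Δ (A − (B − A)))' = {1,2,6,7,8,9,10,11,13,15,16,17}
1 lies in both, so they are not disjoint.

No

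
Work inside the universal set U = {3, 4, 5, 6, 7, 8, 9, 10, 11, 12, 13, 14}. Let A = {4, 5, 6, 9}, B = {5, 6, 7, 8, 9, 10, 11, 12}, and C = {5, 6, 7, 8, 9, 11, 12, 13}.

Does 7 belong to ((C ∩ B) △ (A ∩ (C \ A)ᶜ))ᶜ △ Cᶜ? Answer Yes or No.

7 ∈ C and 7 ∈ B, so 7 ∈ C ∩ B
7 ∈ C and 7 ∉ A, so 7 ∈ C \ A
7 ∉ (C \ A)ᶜ since 7 ∈ (C \ A)
7 ∉ A and 7 ∉ (C \ A)ᶜ, so 7 ∉ A ∩ (C \ A)ᶜ
7 ∈ (C ∩ B) and 7 ∉ (A ∩ (C \ A)ᶜ), so 7 ∈ (C ∩ B) △ (A ∩ (C \ A)ᶜ)
7 ∉ ((C ∩ B) △ (A ∩ (C \ A)ᶜ))ᶜ since 7 ∈ ((C ∩ B) △ (A ∩ (C \ A)ᶜ))
7 ∈ C, so 7 ∉ Cᶜ
7 ∉ ((C ∩ B) △ (A ∩ (C \ A)ᶜ))ᶜ and 7 ∉ Cᶜ, so 7 ∉ ((C ∩ B) △ (A ∩ (C \ A)ᶜ))ᶜ △ Cᶜ

No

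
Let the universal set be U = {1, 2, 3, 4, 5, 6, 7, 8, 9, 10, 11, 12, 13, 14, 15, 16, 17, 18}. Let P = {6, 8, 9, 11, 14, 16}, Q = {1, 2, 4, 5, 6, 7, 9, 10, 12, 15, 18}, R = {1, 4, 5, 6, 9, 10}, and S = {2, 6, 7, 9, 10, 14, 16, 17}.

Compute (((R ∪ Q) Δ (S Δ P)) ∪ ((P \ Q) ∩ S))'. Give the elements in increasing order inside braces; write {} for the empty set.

R ∪ Q = {1, 2, 4, 5, 6, 7, 9, 10, 12, 15, 18}
S Δ P = {2, 7, 8, 10, 11, 17}
(R ∪ Q) Δ (S Δ P) = {1, 4, 5, 6, 8, 9, 11, 12, 15, 17, 18}
P \ Q = {8, 11, 14, 16}
(P \ Q) ∩ S = {14, 16}
((R ∪ Q) Δ (S Δ P)) ∪ ((P \ Q) ∩ S) = {1, 4, 5, 6, 8, 9, 11, 12, 14, 15, 16, 17, 18}
(((R ∪ Q) Δ (S Δ P)) ∪ ((P \ Q) ∩ S))' = {2, 3, 7, 10, 13}

{2, 3, 7, 10, 13}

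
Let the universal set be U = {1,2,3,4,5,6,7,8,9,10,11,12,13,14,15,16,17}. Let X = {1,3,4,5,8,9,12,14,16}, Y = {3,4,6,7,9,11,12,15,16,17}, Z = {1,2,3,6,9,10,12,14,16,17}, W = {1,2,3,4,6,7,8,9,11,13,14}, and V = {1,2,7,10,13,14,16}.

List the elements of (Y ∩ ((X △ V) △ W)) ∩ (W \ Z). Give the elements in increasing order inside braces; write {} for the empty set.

{11}

X △ V = {2,3,4,5,7,8,9,10,12,13}
(X △ V) △ W = {1,5,6,10,11,12,14}
Y ∩ ((X △ V) △ W) = {6,11,12}
W \ Z = {4,7,8,11,13}
(Y ∩ ((X △ V) △ W)) ∩ (W \ Z) = {11}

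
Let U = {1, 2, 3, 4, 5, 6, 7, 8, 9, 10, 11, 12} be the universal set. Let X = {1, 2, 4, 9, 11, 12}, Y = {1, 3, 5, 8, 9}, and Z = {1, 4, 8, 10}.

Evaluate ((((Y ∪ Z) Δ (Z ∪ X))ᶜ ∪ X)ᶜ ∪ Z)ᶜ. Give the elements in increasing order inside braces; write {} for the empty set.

Y ∪ Z = {1, 3, 4, 5, 8, 9, 10}
Z ∪ X = {1, 2, 4, 8, 9, 10, 11, 12}
(Y ∪ Z) Δ (Z ∪ X) = {2, 3, 5, 11, 12}
((Y ∪ Z) Δ (Z ∪ X))ᶜ = {1, 4, 6, 7, 8, 9, 10}
((Y ∪ Z) Δ (Z ∪ X))ᶜ ∪ X = {1, 2, 4, 6, 7, 8, 9, 10, 11, 12}
(((Y ∪ Z) Δ (Z ∪ X))ᶜ ∪ X)ᶜ = {3, 5}
(((Y ∪ Z) Δ (Z ∪ X))ᶜ ∪ X)ᶜ ∪ Z = {1, 3, 4, 5, 8, 10}
((((Y ∪ Z) Δ (Z ∪ X))ᶜ ∪ X)ᶜ ∪ Z)ᶜ = {2, 6, 7, 9, 11, 12}

{2, 6, 7, 9, 11, 12}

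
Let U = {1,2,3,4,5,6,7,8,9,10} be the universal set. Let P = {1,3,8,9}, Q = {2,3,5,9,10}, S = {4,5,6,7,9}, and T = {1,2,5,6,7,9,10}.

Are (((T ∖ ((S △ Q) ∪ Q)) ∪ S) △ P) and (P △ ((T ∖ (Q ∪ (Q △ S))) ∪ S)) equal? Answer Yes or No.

Yes

S △ Q = {2,3,4,6,7,10}
(S △ Q) ∪ Q = {2,3,4,5,6,7,9,10}
T ∖ ((S △ Q) ∪ Q) = {1}
(T ∖ ((S △ Q) ∪ Q)) ∪ S = {1,4,5,6,7,9}
((T ∖ ((S △ Q) ∪ Q)) ∪ S) △ P = {3,4,5,6,7,8}
Q △ S = {2,3,4,6,7,10}
Q ∪ (Q △ S) = {2,3,4,5,6,7,9,10}
T ∖ (Q ∪ (Q △ S)) = {1}
(T ∖ (Q ∪ (Q △ S))) ∪ S = {1,4,5,6,7,9}
P △ ((T ∖ (Q ∪ (Q △ S))) ∪ S) = {3,4,5,6,7,8}
Both equal {3,4,5,6,7,8}, so ((T ∖ ((S △ Q) ∪ Q)) ∪ S) △ P = P △ ((T ∖ (Q ∪ (Q △ S))) ∪ S).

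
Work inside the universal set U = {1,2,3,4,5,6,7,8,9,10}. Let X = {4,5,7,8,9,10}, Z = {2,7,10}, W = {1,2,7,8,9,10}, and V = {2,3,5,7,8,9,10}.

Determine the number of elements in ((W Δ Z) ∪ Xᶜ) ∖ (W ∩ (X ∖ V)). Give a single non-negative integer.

6

W Δ Z = {1,8,9}
Xᶜ = {1,2,3,6}
(W Δ Z) ∪ Xᶜ = {1,2,3,6,8,9}
X ∖ V = {4}
W ∩ (X ∖ V) = {}
((W Δ Z) ∪ Xᶜ) ∖ (W ∩ (X ∖ V)) = {1,2,3,6,8,9}
|((W Δ Z) ∪ Xᶜ) ∖ (W ∩ (X ∖ V))| = 6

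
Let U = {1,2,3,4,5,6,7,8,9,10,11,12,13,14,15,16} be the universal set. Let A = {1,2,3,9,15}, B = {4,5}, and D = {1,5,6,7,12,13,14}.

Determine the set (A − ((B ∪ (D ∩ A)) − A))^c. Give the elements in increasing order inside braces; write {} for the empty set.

D ∩ A = {1}
B ∪ (D ∩ A) = {1,4,5}
(B ∪ (D ∩ A)) − A = {4,5}
A − ((B ∪ (D ∩ A)) − A) = {1,2,3,9,15}
(A − ((B ∪ (D ∩ A)) − A))^c = {4,5,6,7,8,10,11,12,13,14,16}

{4,5,6,7,8,10,11,12,13,14,16}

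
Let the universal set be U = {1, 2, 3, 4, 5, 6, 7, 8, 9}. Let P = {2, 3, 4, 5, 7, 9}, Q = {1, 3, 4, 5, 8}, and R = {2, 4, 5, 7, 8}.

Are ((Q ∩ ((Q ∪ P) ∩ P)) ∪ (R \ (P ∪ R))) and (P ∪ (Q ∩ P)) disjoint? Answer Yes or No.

No

Q ∪ P = {1, 2, 3, 4, 5, 7, 8, 9}
(Q ∪ P) ∩ P = {2, 3, 4, 5, 7, 9}
Q ∩ ((Q ∪ P) ∩ P) = {3, 4, 5}
P ∪ R = {2, 3, 4, 5, 7, 8, 9}
R \ (P ∪ R) = {}
(Q ∩ ((Q ∪ P) ∩ P)) ∪ (R \ (P ∪ R)) = {3, 4, 5}
Q ∩ P = {3, 4, 5}
P ∪ (Q ∩ P) = {2, 3, 4, 5, 7, 9}
3 lies in both, so they are not disjoint.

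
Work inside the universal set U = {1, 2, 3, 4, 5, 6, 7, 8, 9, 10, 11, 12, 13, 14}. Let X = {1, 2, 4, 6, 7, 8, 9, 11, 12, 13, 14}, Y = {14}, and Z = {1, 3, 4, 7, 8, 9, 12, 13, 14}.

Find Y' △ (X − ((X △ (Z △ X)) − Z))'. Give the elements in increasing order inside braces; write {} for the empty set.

{1, 2, 4, 6, 7, 8, 9, 11, 12, 13}

Y' = {1, 2, 3, 4, 5, 6, 7, 8, 9, 10, 11, 12, 13}
Z △ X = {2, 3, 6, 11}
X △ (Z △ X) = {1, 3, 4, 7, 8, 9, 12, 13, 14}
(X △ (Z △ X)) − Z = {}
X − ((X △ (Z △ X)) − Z) = {1, 2, 4, 6, 7, 8, 9, 11, 12, 13, 14}
(X − ((X △ (Z △ X)) − Z))' = {3, 5, 10}
Y' △ (X − ((X △ (Z △ X)) − Z))' = {1, 2, 4, 6, 7, 8, 9, 11, 12, 13}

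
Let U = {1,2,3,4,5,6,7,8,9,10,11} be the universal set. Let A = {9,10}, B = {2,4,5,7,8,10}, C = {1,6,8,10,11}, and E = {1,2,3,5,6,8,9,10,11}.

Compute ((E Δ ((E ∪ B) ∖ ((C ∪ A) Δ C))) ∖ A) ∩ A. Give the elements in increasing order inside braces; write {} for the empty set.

E ∪ B = {1,2,3,4,5,6,7,8,9,10,11}
C ∪ A = {1,6,8,9,10,11}
(C ∪ A) Δ C = {9}
(E ∪ B) ∖ ((C ∪ A) Δ C) = {1,2,3,4,5,6,7,8,10,11}
E Δ ((E ∪ B) ∖ ((C ∪ A) Δ C)) = {4,7,9}
(E Δ ((E ∪ B) ∖ ((C ∪ A) Δ C))) ∖ A = {4,7}
((E Δ ((E ∪ B) ∖ ((C ∪ A) Δ C))) ∖ A) ∩ A = {}

{}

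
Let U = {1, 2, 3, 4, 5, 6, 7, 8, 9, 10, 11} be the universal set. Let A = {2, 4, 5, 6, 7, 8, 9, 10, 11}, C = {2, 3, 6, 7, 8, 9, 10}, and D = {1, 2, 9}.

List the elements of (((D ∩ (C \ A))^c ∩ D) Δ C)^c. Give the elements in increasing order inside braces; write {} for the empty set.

C \ A = {3}
D ∩ (C \ A) = {}
(D ∩ (C \ A))^c = {1, 2, 3, 4, 5, 6, 7, 8, 9, 10, 11}
(D ∩ (C \ A))^c ∩ D = {1, 2, 9}
((D ∩ (C \ A))^c ∩ D) Δ C = {1, 3, 6, 7, 8, 10}
(((D ∩ (C \ A))^c ∩ D) Δ C)^c = {2, 4, 5, 9, 11}

{2, 4, 5, 9, 11}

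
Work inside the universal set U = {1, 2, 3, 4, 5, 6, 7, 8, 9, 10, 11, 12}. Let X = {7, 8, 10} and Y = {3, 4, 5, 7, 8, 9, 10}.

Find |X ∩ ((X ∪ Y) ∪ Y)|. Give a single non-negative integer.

X ∪ Y = {3, 4, 5, 7, 8, 9, 10}
(X ∪ Y) ∪ Y = {3, 4, 5, 7, 8, 9, 10}
X ∩ ((X ∪ Y) ∪ Y) = {7, 8, 10}
|X ∩ ((X ∪ Y) ∪ Y)| = 3

3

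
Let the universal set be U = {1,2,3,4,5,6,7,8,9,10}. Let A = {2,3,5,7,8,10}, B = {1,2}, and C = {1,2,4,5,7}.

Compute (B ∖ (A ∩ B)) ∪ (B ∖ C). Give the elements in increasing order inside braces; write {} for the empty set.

{1}

A ∩ B = {2}
B ∖ (A ∩ B) = {1}
B ∖ C = {}
(B ∖ (A ∩ B)) ∪ (B ∖ C) = {1}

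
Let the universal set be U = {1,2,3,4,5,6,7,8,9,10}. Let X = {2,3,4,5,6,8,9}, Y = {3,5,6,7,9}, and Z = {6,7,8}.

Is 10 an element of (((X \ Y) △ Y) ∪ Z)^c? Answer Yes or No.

Yes

10 ∉ X and 10 ∉ Y, so 10 ∉ X \ Y
10 ∉ (X \ Y) and 10 ∉ Y, so 10 ∉ (X \ Y) △ Y
10 ∉ ((X \ Y) △ Y) and 10 ∉ Z, so 10 ∉ ((X \ Y) △ Y) ∪ Z
10 ∈ (((X \ Y) △ Y) ∪ Z)^c since 10 ∉ (((X \ Y) △ Y) ∪ Z)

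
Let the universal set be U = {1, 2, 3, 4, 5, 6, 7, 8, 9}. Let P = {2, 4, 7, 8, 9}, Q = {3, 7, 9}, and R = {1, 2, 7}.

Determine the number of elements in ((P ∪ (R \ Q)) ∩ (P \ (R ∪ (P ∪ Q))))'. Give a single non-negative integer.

9

R \ Q = {1, 2}
P ∪ (R \ Q) = {1, 2, 4, 7, 8, 9}
P ∪ Q = {2, 3, 4, 7, 8, 9}
R ∪ (P ∪ Q) = {1, 2, 3, 4, 7, 8, 9}
P \ (R ∪ (P ∪ Q)) = {}
(P ∪ (R \ Q)) ∩ (P \ (R ∪ (P ∪ Q))) = {}
((P ∪ (R \ Q)) ∩ (P \ (R ∪ (P ∪ Q))))' = {1, 2, 3, 4, 5, 6, 7, 8, 9}
|((P ∪ (R \ Q)) ∩ (P \ (R ∪ (P ∪ Q))))'| = 9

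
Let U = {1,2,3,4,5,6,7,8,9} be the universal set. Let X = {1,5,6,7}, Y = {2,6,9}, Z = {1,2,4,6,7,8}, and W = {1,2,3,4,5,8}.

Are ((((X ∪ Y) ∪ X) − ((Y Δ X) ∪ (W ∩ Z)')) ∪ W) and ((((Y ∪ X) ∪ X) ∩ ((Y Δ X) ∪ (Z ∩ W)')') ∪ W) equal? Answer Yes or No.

Yes

X ∪ Y = {1,2,5,6,7,9}
(X ∪ Y) ∪ X = {1,2,5,6,7,9}
Y Δ X = {1,2,5,7,9}
W ∩ Z = {1,2,4,8}
(W ∩ Z)' = {3,5,6,7,9}
(Y Δ X) ∪ (W ∩ Z)' = {1,2,3,5,6,7,9}
((X ∪ Y) ∪ X) − ((Y Δ X) ∪ (W ∩ Z)') = {}
(((X ∪ Y) ∪ X) − ((Y Δ X) ∪ (W ∩ Z)')) ∪ W = {1,2,3,4,5,8}
Y ∪ X = {1,2,5,6,7,9}
(Y ∪ X) ∪ X = {1,2,5,6,7,9}
Z ∩ W = {1,2,4,8}
(Z ∩ W)' = {3,5,6,7,9}
(Y Δ X) ∪ (Z ∩ W)' = {1,2,3,5,6,7,9}
((Y Δ X) ∪ (Z ∩ W)')' = {4,8}
((Y ∪ X) ∪ X) ∩ ((Y Δ X) ∪ (Z ∩ W)')' = {}
(((Y ∪ X) ∪ X) ∩ ((Y Δ X) ∪ (Z ∩ W)')') ∪ W = {1,2,3,4,5,8}
Both equal {1,2,3,4,5,8}, so (((X ∪ Y) ∪ X) − ((Y Δ X) ∪ (W ∩ Z)')) ∪ W = (((Y ∪ X) ∪ X) ∩ ((Y Δ X) ∪ (Z ∩ W)')') ∪ W.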